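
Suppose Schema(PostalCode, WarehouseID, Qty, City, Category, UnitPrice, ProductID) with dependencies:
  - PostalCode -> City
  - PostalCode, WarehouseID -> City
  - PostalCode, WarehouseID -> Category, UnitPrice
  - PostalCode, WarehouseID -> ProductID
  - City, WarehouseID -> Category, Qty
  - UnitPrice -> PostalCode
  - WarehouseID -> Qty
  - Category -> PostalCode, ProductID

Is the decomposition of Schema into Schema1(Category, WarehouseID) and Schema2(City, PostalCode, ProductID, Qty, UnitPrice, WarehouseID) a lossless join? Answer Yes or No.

Schema1 ∩ Schema2 = {WarehouseID}; its closure under F is {Qty, WarehouseID}.
Neither Schema1 nor Schema2 is contained in that closure, so the decomposition is lossy.

No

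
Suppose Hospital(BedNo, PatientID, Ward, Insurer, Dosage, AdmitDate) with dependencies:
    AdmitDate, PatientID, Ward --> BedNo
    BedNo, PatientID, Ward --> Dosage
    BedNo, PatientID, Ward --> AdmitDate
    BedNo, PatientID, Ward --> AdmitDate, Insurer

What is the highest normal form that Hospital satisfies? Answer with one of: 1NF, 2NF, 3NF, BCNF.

Candidate keys: {AdmitDate, PatientID, Ward}, {BedNo, PatientID, Ward}. Prime attributes: {AdmitDate, BedNo, PatientID, Ward}.
Each dependency's left side is a superkey — BCNF holds.

BCNF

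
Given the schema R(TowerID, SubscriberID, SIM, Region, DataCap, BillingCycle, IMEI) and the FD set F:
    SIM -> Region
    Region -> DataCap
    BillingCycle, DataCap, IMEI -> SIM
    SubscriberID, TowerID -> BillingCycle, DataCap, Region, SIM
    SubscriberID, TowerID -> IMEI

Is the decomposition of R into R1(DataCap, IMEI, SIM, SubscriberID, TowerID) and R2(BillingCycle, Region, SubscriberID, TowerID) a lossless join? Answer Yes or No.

Yes

R1 ∩ R2 = {SubscriberID, TowerID}; its closure under F is {BillingCycle, DataCap, IMEI, Region, SIM, SubscriberID, TowerID}.
R1 is contained in that closure, so R1 ∩ R2 -> R1 holds and the join is lossless.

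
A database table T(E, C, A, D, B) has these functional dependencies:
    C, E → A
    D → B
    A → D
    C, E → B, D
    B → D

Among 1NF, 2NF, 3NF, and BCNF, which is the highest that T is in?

Candidate key: {C, E}. Prime attributes: {C, E}.
D → B breaks BCNF: {D}⁺ = {B, D}, so {D} is not a superkey.
D → B has non-prime {B} on the right and a non-superkey on the left, so 3NF fails.
Checking every proper subset of each key, none determines a non-prime attribute — 2NF is satisfied.

2NF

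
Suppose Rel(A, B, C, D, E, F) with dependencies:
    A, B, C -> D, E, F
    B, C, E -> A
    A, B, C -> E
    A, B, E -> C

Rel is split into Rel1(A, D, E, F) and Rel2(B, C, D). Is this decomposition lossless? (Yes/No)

No

Rel1 ∩ Rel2 = {D}; its closure under F is {D}.
Neither Rel1 nor Rel2 is contained in that closure, so the decomposition is lossy.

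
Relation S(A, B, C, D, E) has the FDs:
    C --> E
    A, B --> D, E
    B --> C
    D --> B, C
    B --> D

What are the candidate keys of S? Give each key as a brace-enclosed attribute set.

{A, B}, {A, D}

{A} never appears on the right of any FD, so every key must include it.
{A, B} is a candidate key since {A, B}⁺ = {A, B, C, D, E} covers every attribute.
{A, D} is a candidate key since {A, D}⁺ = {A, B, C, D, E} covers every attribute.
Any other superkey properly contains one of these, so there are no further candidate keys.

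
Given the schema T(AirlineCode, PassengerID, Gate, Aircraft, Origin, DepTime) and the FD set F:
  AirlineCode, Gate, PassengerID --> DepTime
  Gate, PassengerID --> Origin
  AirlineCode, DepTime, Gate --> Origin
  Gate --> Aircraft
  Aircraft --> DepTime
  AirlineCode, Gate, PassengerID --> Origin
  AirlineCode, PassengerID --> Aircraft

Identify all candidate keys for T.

{AirlineCode, Gate, PassengerID}

{AirlineCode, Gate, PassengerID} never appear on the right of any FD, so every key must include all of them.
{AirlineCode, Gate, PassengerID}⁺ = {Aircraft, AirlineCode, DepTime, Gate, Origin, PassengerID}, which is every attribute, so {AirlineCode, Gate, PassengerID} is a candidate key.
No other minimal set has full closure, so this is the only candidate key.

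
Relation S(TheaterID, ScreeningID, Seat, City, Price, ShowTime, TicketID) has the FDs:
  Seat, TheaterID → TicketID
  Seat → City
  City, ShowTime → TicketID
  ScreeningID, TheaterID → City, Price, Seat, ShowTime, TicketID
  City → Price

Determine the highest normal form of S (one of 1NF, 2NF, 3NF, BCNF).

Candidate key: {ScreeningID, TheaterID}. Prime attributes: {ScreeningID, TheaterID}.
Seat, TheaterID → TicketID: {Seat, TheaterID}⁺ = {City, Price, Seat, TheaterID, TicketID}, which is not all of the attributes, so the left side is not a superkey — BCNF is violated.
Seat, TheaterID → TicketID has non-prime {TicketID} on the right and a non-superkey on the left, so 3NF fails.
No non-prime attribute depends on a proper subset of any candidate key, so 2NF holds.

2NF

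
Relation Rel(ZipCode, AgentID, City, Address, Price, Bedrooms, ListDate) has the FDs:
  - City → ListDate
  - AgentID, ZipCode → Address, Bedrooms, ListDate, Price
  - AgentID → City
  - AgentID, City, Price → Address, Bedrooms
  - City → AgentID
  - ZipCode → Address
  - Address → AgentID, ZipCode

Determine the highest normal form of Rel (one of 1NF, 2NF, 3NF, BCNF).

1NF

Candidate keys: {Address}, {AgentID, Price}, {City, Price}, {ZipCode}. Prime attributes: {Address, AgentID, City, Price, ZipCode}.
City → ListDate breaks BCNF: {City}⁺ = {AgentID, City, ListDate}, so {City} is not a superkey.
City → ListDate has non-prime {ListDate} on the right and a non-superkey on the left, so 3NF fails.
The proper key subset {AgentID} of {AgentID, Price} determines non-prime {ListDate}, so the relation is not even in 2NF.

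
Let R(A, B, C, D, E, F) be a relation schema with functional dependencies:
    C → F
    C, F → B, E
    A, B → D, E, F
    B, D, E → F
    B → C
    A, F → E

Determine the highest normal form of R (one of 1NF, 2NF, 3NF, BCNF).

Candidate keys: {A, B}, {A, C}. Prime attributes: {A, B, C}.
For C → F we have {C}⁺ = {B, C, E, F}; {C} is not a superkey, so BCNF fails.
C → F determines the non-prime attribute {F} from a non-superkey — 3NF is violated.
{B} is a proper subset of the key {A, B}, and {B}⁺ contains the non-prime attributes {E, F} — a partial dependency, so 2NF is violated.

1NF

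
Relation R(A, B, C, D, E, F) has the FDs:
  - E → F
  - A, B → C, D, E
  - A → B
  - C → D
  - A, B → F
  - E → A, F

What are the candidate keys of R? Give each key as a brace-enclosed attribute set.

{A}, {E}

{A}⁺ = {A, B, C, D, E, F}, which is every attribute, so {A} is a candidate key.
{E}⁺ = {A, B, C, D, E, F}, which is every attribute, so {E} is a candidate key.
No proper subset of any of these is a key, and no other minimal superkey exists.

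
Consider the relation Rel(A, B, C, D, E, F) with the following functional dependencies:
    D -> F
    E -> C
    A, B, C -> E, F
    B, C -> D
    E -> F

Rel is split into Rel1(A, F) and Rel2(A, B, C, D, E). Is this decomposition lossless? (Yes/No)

Common attributes: {A}; their closure is {A}.
The closure covers neither Rel1 nor Rel2 entirely; the join is not lossless.

No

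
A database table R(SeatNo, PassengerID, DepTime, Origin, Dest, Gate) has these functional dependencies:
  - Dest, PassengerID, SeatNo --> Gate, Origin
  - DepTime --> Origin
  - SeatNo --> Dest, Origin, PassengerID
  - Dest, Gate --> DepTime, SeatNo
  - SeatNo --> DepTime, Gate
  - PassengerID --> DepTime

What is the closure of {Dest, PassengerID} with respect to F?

{DepTime, Dest, Origin, PassengerID}

Start with {Dest, PassengerID}.
PassengerID --> DepTime applies; add {DepTime} → now {DepTime, Dest, PassengerID}.
DepTime --> Origin applies; add {Origin} → now {DepTime, Dest, Origin, PassengerID}.
No further FD applies.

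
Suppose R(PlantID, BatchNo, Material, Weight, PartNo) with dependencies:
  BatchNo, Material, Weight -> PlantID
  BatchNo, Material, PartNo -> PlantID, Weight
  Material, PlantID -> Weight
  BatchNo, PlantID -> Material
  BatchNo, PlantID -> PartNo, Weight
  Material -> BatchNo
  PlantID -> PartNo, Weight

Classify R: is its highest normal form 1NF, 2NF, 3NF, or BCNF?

3NF

Candidate keys: {BatchNo, PlantID}, {Material, PartNo}, {Material, PlantID}, {Material, Weight}. Prime attributes: {BatchNo, Material, PartNo, PlantID, Weight}.
For Material -> BatchNo we have {Material}⁺ = {BatchNo, Material}; {Material} is not a superkey, so BCNF fails.
But every attribute on its right side ({BatchNo}) is prime, and the same holds for every other non-superkey FD, so 3NF still holds.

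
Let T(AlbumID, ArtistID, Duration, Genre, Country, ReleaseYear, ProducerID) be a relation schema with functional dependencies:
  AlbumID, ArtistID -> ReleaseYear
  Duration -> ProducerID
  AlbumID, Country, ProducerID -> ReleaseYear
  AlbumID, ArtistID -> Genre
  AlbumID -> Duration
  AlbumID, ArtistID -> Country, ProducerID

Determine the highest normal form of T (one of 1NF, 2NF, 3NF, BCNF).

1NF

Candidate key: {AlbumID, ArtistID}. Prime attributes: {AlbumID, ArtistID}.
Duration -> ProducerID: {Duration}⁺ = {Duration, ProducerID}, which is not all of the attributes, so the left side is not a superkey — BCNF is violated.
Because {ProducerID} is non-prime and the left side of Duration -> ProducerID is not a superkey, the relation is not in 3NF.
Since {AlbumID} ⊂ {AlbumID, ArtistID} and {AlbumID}⁺ ⊇ {Duration, ProducerID} with {Duration, ProducerID} non-prime, there is a partial dependency; 2NF fails.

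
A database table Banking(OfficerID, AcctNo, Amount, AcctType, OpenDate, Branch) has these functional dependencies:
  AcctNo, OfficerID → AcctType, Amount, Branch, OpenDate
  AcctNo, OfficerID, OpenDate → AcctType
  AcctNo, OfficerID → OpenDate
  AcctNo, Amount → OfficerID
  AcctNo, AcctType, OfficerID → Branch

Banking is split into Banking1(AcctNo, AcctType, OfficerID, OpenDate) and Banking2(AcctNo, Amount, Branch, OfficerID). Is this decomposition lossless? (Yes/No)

Yes

The shared attributes are {AcctNo, OfficerID} and {AcctNo, OfficerID}⁺ = {AcctNo, AcctType, Amount, Branch, OfficerID, OpenDate}.
Banking1 is contained in that closure, so Banking1 ∩ Banking2 → Banking1 holds and the join is lossless.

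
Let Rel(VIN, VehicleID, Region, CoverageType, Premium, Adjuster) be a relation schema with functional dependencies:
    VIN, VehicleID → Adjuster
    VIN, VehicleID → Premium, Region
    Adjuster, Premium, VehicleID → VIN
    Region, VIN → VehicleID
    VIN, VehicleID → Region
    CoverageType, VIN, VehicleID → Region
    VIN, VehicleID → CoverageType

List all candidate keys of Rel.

{Adjuster, Premium, VehicleID}, {Region, VIN}, {VIN, VehicleID}

{Region, VIN}⁺ = {Adjuster, CoverageType, Premium, Region, VIN, VehicleID}, which is every attribute, so {Region, VIN} is a candidate key.
{VIN, VehicleID}⁺ = {Adjuster, CoverageType, Premium, Region, VIN, VehicleID}, which is every attribute, so {VIN, VehicleID} is a candidate key.
{Adjuster, Premium, VehicleID}⁺ = {Adjuster, CoverageType, Premium, Region, VIN, VehicleID}, which is every attribute, so {Adjuster, Premium, VehicleID} is a candidate key.
These are minimal and exhaustive — every other superkey contains one of them.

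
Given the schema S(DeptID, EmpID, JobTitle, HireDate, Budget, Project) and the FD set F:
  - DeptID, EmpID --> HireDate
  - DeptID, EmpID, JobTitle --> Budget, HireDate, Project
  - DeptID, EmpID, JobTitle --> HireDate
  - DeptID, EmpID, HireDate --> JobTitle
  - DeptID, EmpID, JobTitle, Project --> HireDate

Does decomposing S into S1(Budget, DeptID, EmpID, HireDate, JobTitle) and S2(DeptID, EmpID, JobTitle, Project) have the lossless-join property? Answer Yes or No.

Yes

Common attributes: {DeptID, EmpID, JobTitle}; their closure is {Budget, DeptID, EmpID, HireDate, JobTitle, Project}.
Since S1 ⊆ {Budget, DeptID, EmpID, HireDate, JobTitle, Project}, the intersection is a superkey of S1; the decomposition is lossless.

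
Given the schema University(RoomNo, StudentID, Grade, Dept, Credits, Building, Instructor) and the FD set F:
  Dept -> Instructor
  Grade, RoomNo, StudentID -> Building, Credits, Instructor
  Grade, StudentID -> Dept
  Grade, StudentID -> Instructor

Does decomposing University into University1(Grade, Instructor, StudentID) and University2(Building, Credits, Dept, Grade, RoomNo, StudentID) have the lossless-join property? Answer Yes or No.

University1 ∩ University2 = {Grade, StudentID}; its closure under F is {Dept, Grade, Instructor, StudentID}.
This includes all of University1, so the common attributes are a superkey of University1 — the join is lossless.

Yes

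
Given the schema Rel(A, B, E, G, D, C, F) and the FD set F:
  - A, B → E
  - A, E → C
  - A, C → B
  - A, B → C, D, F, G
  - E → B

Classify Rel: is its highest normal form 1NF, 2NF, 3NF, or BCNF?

3NF

Candidate keys: {A, B}, {A, C}, {A, E}. Prime attributes: {A, B, C, E}.
E → B breaks BCNF: {E}⁺ = {B, E}, so {E} is not a superkey.
But every attribute on its right side ({B}) is prime, and the same holds for every other non-superkey FD, so 3NF still holds.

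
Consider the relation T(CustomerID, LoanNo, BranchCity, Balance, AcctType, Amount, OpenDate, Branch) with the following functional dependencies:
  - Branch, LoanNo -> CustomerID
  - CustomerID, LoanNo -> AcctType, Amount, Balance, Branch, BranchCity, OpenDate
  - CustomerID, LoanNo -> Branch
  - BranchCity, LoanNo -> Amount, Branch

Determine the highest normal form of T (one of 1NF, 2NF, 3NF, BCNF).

BCNF

Candidate keys: {Branch, LoanNo}, {BranchCity, LoanNo}, {CustomerID, LoanNo}. Prime attributes: {Branch, BranchCity, CustomerID, LoanNo}.
Each dependency's left side is a superkey — BCNF holds.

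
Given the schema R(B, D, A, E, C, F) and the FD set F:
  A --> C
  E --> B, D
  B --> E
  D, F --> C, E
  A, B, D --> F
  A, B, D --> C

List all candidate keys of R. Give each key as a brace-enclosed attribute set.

Attributes never on any right-hand side: {A} — every candidate key must contain it.
{A, B}⁺ = {A, B, C, D, E, F}, which is every attribute, so {A, B} is a candidate key.
{A, E}⁺ = {A, B, C, D, E, F}, which is every attribute, so {A, E} is a candidate key.
{A, D, F}⁺ = {A, B, C, D, E, F}, which is every attribute, so {A, D, F} is a candidate key.
No proper subset of any of these is a key, and no other minimal superkey exists.

{A, B}, {A, D, F}, {A, E}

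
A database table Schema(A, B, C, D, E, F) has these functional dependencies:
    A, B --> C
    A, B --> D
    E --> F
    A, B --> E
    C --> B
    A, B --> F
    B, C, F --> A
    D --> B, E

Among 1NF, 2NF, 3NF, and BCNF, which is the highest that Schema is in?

3NF

Candidate keys: {A, B}, {A, C}, {A, D}, {C, D}, {C, E}, {C, F}. Prime attributes: {A, B, C, D, E, F}.
For E --> F we have {E}⁺ = {E, F}; {E} is not a superkey, so BCNF fails.
Since {F} ⊆ prime attributes and every other non-superkey FD also has a prime right side, the schema is in 3NF.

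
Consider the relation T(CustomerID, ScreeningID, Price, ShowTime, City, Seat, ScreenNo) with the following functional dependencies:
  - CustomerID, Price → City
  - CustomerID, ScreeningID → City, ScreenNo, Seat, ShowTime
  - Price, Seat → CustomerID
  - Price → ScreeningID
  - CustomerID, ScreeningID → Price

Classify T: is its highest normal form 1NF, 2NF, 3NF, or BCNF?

Candidate keys: {CustomerID, Price}, {CustomerID, ScreeningID}, {Price, Seat}. Prime attributes: {CustomerID, Price, ScreeningID, Seat}.
For Price → ScreeningID we have {Price}⁺ = {Price, ScreeningID}; {Price} is not a superkey, so BCNF fails.
Its right-hand attributes {ScreeningID} are all prime, as are those of every other non-superkey FD — the relation is in 3NF.

3NF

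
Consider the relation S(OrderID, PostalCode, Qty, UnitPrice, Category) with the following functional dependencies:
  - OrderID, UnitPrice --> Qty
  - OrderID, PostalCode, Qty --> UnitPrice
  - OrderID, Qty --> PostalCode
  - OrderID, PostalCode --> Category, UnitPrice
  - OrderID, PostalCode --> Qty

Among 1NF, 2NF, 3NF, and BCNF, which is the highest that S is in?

BCNF

Candidate keys: {OrderID, PostalCode}, {OrderID, Qty}, {OrderID, UnitPrice}. Prime attributes: {OrderID, PostalCode, Qty, UnitPrice}.
The left-hand side of every FD is a superkey, so BCNF is satisfied.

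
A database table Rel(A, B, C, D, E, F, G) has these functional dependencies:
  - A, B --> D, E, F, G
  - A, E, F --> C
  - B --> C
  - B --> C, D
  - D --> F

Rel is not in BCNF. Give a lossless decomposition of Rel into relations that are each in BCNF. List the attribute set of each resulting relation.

{A, B, E, G}; {A, C, E, F}; {B, D}; {D, F}

Candidate key of the original relation: {A, B}.
Within {A, B, C, D, E, F, G}: {A, E, F}⁺ ∩ {A, B, C, D, E, F, G} = {A, C, E, F}, not the whole set, so A, E, F --> C violates BCNF; decompose into {A, C, E, F} and {A, B, D, E, F, G}.
{A, C, E, F}: every determinant is a superkey — BCNF.
Within {A, B, D, E, F, G}: {B}⁺ ∩ {A, B, D, E, F, G} = {B, D, F}, not the whole set, so B --> D, F violates BCNF; decompose into {B, D, F} and {A, B, E, G}.
Within {B, D, F}: {D}⁺ ∩ {B, D, F} = {D, F}, not the whole set, so D --> F violates BCNF; decompose into {D, F} and {B, D}.
{D, F}: every determinant is a superkey — BCNF.
{B, D}: every determinant is a superkey — BCNF.
{A, B, E, G}: every determinant is a superkey — BCNF.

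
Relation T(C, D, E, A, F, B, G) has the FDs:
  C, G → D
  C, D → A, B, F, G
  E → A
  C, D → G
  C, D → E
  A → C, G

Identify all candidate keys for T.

{A}, {C, D}, {C, G}, {E}

{A}⁺ = {A, B, C, D, E, F, G} — all of the relation — so {A} is a candidate key.
{E}⁺ = {A, B, C, D, E, F, G} — all of the relation — so {E} is a candidate key.
{C, D}⁺ = {A, B, C, D, E, F, G} — all of the relation — so {C, D} is a candidate key.
{C, G}⁺ = {A, B, C, D, E, F, G} — all of the relation — so {C, G} is a candidate key.
Any other superkey properly contains one of these, so there are no further candidate keys.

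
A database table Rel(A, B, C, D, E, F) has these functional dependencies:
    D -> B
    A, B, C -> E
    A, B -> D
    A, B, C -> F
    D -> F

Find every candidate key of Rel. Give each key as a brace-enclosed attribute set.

{A, B, C}, {A, C, D}

{A, C} never appear on the right of any FD, so every key must include all of them.
{A, B, C} is a candidate key since {A, B, C}⁺ = {A, B, C, D, E, F} covers every attribute.
{A, C, D} is a candidate key since {A, C, D}⁺ = {A, B, C, D, E, F} covers every attribute.
Any other superkey properly contains one of these, so there are no further candidate keys.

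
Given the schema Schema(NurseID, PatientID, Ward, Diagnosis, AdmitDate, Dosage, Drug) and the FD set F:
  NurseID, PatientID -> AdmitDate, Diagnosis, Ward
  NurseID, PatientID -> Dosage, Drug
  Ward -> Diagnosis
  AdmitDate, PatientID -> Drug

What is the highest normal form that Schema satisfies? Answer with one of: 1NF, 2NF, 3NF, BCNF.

Candidate key: {NurseID, PatientID}. Prime attributes: {NurseID, PatientID}.
For Ward -> Diagnosis we have {Ward}⁺ = {Diagnosis, Ward}; {Ward} is not a superkey, so BCNF fails.
Ward -> Diagnosis has non-prime {Diagnosis} on the right and a non-superkey on the left, so 3NF fails.
No non-prime attribute depends on a proper subset of any candidate key, so 2NF holds.

2NF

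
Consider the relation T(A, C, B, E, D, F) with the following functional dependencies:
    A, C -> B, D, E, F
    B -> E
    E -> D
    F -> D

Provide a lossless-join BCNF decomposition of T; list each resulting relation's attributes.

{A, B, C, F}; {B, E}; {D, E}

Candidate key of the original relation: {A, C}.
In {A, B, C, D, E, F}, {B} is not a superkey ({B}⁺ restricted to this set is {B, D, E}), so split on B -> D, E into {B, D, E} and {A, B, C, F}.
In {B, D, E}, {E} is not a superkey ({E}⁺ restricted to this set is {D, E}), so split on E -> D into {D, E} and {B, E}.
{D, E}: every determinant is a superkey — BCNF.
{B, E}: every determinant is a superkey — BCNF.
{A, B, C, F}: every determinant is a superkey — BCNF.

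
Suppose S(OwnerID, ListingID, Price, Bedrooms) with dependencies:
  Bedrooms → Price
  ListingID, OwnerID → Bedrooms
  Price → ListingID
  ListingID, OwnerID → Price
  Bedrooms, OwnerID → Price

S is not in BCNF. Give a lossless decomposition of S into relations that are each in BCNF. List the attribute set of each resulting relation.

{Bedrooms, OwnerID}; {Bedrooms, Price}; {ListingID, Price}

Candidate keys of the original relation: {Bedrooms, OwnerID}, {ListingID, OwnerID}, {OwnerID, Price}.
Within {Bedrooms, ListingID, OwnerID, Price}: {Bedrooms}⁺ ∩ {Bedrooms, ListingID, OwnerID, Price} = {Bedrooms, ListingID, Price}, not the whole set, so Bedrooms → ListingID, Price violates BCNF; decompose into {Bedrooms, ListingID, Price} and {Bedrooms, OwnerID}.
Within {Bedrooms, ListingID, Price}: {Price}⁺ ∩ {Bedrooms, ListingID, Price} = {ListingID, Price}, not the whole set, so Price → ListingID violates BCNF; decompose into {ListingID, Price} and {Bedrooms, Price}.
{ListingID, Price} has no BCNF violation.
{Bedrooms, Price} has no BCNF violation.
{Bedrooms, OwnerID} has no BCNF violation.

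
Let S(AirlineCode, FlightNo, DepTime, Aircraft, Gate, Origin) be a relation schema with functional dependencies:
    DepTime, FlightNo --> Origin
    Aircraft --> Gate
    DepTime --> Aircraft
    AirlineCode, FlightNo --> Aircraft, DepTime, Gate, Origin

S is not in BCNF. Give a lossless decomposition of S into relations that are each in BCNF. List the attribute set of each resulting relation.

{Aircraft, DepTime}; {Aircraft, Gate}; {AirlineCode, DepTime, FlightNo}; {DepTime, FlightNo, Origin}

Candidate key of the original relation: {AirlineCode, FlightNo}.
{Aircraft, AirlineCode, DepTime, FlightNo, Gate, Origin}: {DepTime, FlightNo} determines {Aircraft, DepTime, FlightNo, Gate, Origin} here but is not a superkey — split on DepTime, FlightNo --> Aircraft, Gate, Origin, giving {Aircraft, DepTime, FlightNo, Gate, Origin} and {AirlineCode, DepTime, FlightNo}.
{Aircraft, DepTime, FlightNo, Gate, Origin}: {Aircraft} determines {Aircraft, Gate} here but is not a superkey — split on Aircraft --> Gate, giving {Aircraft, Gate} and {Aircraft, DepTime, FlightNo, Origin}.
{Aircraft, Gate} is in BCNF.
{Aircraft, DepTime, FlightNo, Origin}: {DepTime} determines {Aircraft, DepTime} here but is not a superkey — split on DepTime --> Aircraft, giving {Aircraft, DepTime} and {DepTime, FlightNo, Origin}.
{Aircraft, DepTime} is in BCNF.
{DepTime, FlightNo, Origin} is in BCNF.
{AirlineCode, DepTime, FlightNo} is in BCNF.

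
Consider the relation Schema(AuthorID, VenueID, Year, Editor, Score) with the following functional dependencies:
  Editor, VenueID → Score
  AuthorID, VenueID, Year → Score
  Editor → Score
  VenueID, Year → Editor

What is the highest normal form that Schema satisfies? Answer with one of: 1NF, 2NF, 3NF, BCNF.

1NF

Candidate key: {AuthorID, VenueID, Year}. Prime attributes: {AuthorID, VenueID, Year}.
For Editor, VenueID → Score we have {Editor, VenueID}⁺ = {Editor, Score, VenueID}; {Editor, VenueID} is not a superkey, so BCNF fails.
Because {Score} is non-prime and the left side of Editor, VenueID → Score is not a superkey, the relation is not in 3NF.
{VenueID, Year} is a proper subset of the key {AuthorID, VenueID, Year}, and {VenueID, Year}⁺ contains the non-prime attributes {Editor, Score} — a partial dependency, so 2NF is violated.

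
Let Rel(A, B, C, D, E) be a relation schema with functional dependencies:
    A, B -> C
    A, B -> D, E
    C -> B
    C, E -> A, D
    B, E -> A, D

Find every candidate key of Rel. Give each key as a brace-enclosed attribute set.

{A, B}, {A, C}, {B, E}, {C, E}

Closure of {A, B} is {A, B, C, D, E}, the whole schema; {A, B} is a candidate key.
Closure of {A, C} is {A, B, C, D, E}, the whole schema; {A, C} is a candidate key.
Closure of {B, E} is {A, B, C, D, E}, the whole schema; {B, E} is a candidate key.
Closure of {C, E} is {A, B, C, D, E}, the whole schema; {C, E} is a candidate key.
These are minimal and exhaustive — every other superkey contains one of them.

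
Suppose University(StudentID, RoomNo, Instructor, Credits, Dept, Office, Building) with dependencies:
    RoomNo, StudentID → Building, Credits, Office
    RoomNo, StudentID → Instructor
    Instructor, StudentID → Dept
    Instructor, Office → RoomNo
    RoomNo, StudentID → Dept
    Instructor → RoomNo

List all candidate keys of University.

Attributes never on any right-hand side: {StudentID} — every candidate key must contain it.
{Instructor, StudentID}⁺ = {Building, Credits, Dept, Instructor, Office, RoomNo, StudentID}, which is every attribute, so {Instructor, StudentID} is a candidate key.
{RoomNo, StudentID}⁺ = {Building, Credits, Dept, Instructor, Office, RoomNo, StudentID}, which is every attribute, so {RoomNo, StudentID} is a candidate key.
Any other superkey properly contains one of these, so there are no further candidate keys.

{Instructor, StudentID}, {RoomNo, StudentID}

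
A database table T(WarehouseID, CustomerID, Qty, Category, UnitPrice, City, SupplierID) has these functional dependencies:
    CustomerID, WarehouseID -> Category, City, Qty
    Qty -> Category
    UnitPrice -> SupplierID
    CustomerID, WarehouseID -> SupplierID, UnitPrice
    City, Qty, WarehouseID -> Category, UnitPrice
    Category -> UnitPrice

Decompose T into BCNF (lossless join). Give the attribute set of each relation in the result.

Candidate key of the original relation: {CustomerID, WarehouseID}.
{Category, City, CustomerID, Qty, SupplierID, UnitPrice, WarehouseID}: {Qty} determines {Category, Qty, SupplierID, UnitPrice} here but is not a superkey — split on Qty -> Category, SupplierID, UnitPrice, giving {Category, Qty, SupplierID, UnitPrice} and {City, CustomerID, Qty, WarehouseID}.
{Category, Qty, SupplierID, UnitPrice}: {UnitPrice} determines {SupplierID, UnitPrice} here but is not a superkey — split on UnitPrice -> SupplierID, giving {SupplierID, UnitPrice} and {Category, Qty, UnitPrice}.
{SupplierID, UnitPrice}: every determinant is a superkey — BCNF.
{Category, Qty, UnitPrice}: {Category} determines {Category, UnitPrice} here but is not a superkey — split on Category -> UnitPrice, giving {Category, UnitPrice} and {Category, Qty}.
{Category, UnitPrice}: every determinant is a superkey — BCNF.
{Category, Qty}: every determinant is a superkey — BCNF.
{City, CustomerID, Qty, WarehouseID}: every determinant is a superkey — BCNF.

{Category, Qty}; {Category, UnitPrice}; {City, CustomerID, Qty, WarehouseID}; {SupplierID, UnitPrice}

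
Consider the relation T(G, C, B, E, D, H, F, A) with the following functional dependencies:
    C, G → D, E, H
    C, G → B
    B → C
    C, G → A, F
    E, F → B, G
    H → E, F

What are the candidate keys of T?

{H}⁺ = {A, B, C, D, E, F, G, H} — all of the relation — so {H} is a candidate key.
{B, G}⁺ = {A, B, C, D, E, F, G, H} — all of the relation — so {B, G} is a candidate key.
{C, G}⁺ = {A, B, C, D, E, F, G, H} — all of the relation — so {C, G} is a candidate key.
{E, F}⁺ = {A, B, C, D, E, F, G, H} — all of the relation — so {E, F} is a candidate key.
No proper subset of any of these is a key, and no other minimal superkey exists.

{B, G}, {C, G}, {E, F}, {H}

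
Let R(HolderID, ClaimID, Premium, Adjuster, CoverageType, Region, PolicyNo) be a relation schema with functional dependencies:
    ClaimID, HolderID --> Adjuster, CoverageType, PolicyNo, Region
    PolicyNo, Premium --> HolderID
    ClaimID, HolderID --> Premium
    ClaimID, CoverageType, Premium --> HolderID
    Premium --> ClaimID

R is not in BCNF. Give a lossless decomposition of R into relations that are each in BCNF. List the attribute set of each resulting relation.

{Adjuster, CoverageType, HolderID, PolicyNo, Premium, Region}; {ClaimID, Premium}

Candidate keys of the original relation: {ClaimID, HolderID}, {CoverageType, Premium}, {HolderID, Premium}, {PolicyNo, Premium}.
{Adjuster, ClaimID, CoverageType, HolderID, PolicyNo, Premium, Region}: {Premium} determines {ClaimID, Premium} here but is not a superkey — split on Premium --> ClaimID, giving {ClaimID, Premium} and {Adjuster, CoverageType, HolderID, PolicyNo, Premium, Region}.
{ClaimID, Premium} has no BCNF violation.
{Adjuster, CoverageType, HolderID, PolicyNo, Premium, Region} has no BCNF violation.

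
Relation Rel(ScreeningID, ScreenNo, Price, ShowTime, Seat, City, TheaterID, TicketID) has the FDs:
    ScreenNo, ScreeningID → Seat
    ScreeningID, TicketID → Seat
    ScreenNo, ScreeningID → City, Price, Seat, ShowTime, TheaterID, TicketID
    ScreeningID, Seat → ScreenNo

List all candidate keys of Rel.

No FD produces {ScreeningID}, so it must be in every candidate key.
{ScreenNo, ScreeningID} is a candidate key since {ScreenNo, ScreeningID}⁺ = {City, Price, ScreenNo, ScreeningID, Seat, ShowTime, TheaterID, TicketID} covers every attribute.
{ScreeningID, Seat} is a candidate key since {ScreeningID, Seat}⁺ = {City, Price, ScreenNo, ScreeningID, Seat, ShowTime, TheaterID, TicketID} covers every attribute.
{ScreeningID, TicketID} is a candidate key since {ScreeningID, TicketID}⁺ = {City, Price, ScreenNo, ScreeningID, Seat, ShowTime, TheaterID, TicketID} covers every attribute.
Any other superkey properly contains one of these, so there are no further candidate keys.

{ScreenNo, ScreeningID}, {ScreeningID, Seat}, {ScreeningID, TicketID}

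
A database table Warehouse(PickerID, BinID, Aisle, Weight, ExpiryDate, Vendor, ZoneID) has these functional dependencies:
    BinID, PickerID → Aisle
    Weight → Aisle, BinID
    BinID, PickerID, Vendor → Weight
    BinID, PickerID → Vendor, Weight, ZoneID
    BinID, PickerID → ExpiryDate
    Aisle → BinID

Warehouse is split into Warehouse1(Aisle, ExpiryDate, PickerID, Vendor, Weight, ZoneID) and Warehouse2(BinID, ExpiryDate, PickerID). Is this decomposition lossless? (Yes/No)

No

The shared attributes are {ExpiryDate, PickerID} and {ExpiryDate, PickerID}⁺ = {ExpiryDate, PickerID}.
The closure covers neither Warehouse1 nor Warehouse2 entirely; the join is not lossless.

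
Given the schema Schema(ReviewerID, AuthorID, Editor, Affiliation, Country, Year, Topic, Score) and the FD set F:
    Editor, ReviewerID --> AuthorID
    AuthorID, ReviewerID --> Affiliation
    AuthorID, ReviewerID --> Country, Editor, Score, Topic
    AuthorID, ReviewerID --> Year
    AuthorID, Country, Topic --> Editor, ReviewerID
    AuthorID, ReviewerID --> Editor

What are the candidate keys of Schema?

{AuthorID, ReviewerID}⁺ = {Affiliation, AuthorID, Country, Editor, ReviewerID, Score, Topic, Year}, which is every attribute, so {AuthorID, ReviewerID} is a candidate key.
{Editor, ReviewerID}⁺ = {Affiliation, AuthorID, Country, Editor, ReviewerID, Score, Topic, Year}, which is every attribute, so {Editor, ReviewerID} is a candidate key.
{AuthorID, Country, Topic}⁺ = {Affiliation, AuthorID, Country, Editor, ReviewerID, Score, Topic, Year}, which is every attribute, so {AuthorID, Country, Topic} is a candidate key.
No proper subset of any of these is a key, and no other minimal superkey exists.

{AuthorID, Country, Topic}, {AuthorID, ReviewerID}, {Editor, ReviewerID}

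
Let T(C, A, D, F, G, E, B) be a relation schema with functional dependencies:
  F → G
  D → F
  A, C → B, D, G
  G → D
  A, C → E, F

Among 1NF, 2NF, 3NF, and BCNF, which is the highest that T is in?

2NF

Candidate key: {A, C}. Prime attributes: {A, C}.
For F → G we have {F}⁺ = {D, F, G}; {F} is not a superkey, so BCNF fails.
F → G has non-prime {G} on the right and a non-superkey on the left, so 3NF fails.
No proper subset of a key has a non-prime attribute in its closure, so there is no partial dependency; 2NF holds.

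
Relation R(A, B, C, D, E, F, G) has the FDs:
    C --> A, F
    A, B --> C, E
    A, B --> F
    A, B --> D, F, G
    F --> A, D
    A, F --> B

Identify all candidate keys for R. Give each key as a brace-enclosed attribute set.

{C}⁺ = {A, B, C, D, E, F, G} — all of the relation — so {C} is a candidate key.
{F}⁺ = {A, B, C, D, E, F, G} — all of the relation — so {F} is a candidate key.
{A, B}⁺ = {A, B, C, D, E, F, G} — all of the relation — so {A, B} is a candidate key.
Any other superkey properly contains one of these, so there are no further candidate keys.

{A, B}, {C}, {F}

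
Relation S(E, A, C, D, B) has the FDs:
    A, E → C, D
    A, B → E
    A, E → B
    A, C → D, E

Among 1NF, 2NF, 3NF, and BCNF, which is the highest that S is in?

Candidate keys: {A, B}, {A, C}, {A, E}. Prime attributes: {A, B, C, E}.
The left-hand side of every FD is a superkey, so BCNF is satisfied.

BCNF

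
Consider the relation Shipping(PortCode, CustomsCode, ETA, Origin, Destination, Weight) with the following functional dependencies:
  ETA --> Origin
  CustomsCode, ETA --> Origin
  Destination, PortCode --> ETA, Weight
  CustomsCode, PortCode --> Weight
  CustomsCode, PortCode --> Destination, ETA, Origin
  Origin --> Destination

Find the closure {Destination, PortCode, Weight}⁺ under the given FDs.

{Destination, ETA, Origin, PortCode, Weight}

Start with {Destination, PortCode, Weight}.
Destination, PortCode --> ETA, Weight applies; add {ETA} → now {Destination, ETA, PortCode, Weight}.
ETA --> Origin applies; add {Origin} → now {Destination, ETA, Origin, PortCode, Weight}.
No further FD applies.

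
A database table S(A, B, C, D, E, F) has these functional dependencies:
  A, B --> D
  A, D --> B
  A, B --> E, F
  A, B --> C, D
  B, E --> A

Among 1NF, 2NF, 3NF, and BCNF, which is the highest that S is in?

Candidate keys: {A, B}, {A, D}, {B, E}. Prime attributes: {A, B, D, E}.
Each dependency's left side is a superkey — BCNF holds.

BCNF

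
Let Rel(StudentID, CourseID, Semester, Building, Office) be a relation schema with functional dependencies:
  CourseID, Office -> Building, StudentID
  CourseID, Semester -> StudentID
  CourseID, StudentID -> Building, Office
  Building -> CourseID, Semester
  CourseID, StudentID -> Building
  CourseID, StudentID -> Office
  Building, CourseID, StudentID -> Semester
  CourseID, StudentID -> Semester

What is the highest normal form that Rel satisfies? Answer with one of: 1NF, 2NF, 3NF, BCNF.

Candidate keys: {Building}, {CourseID, Office}, {CourseID, Semester}, {CourseID, StudentID}. Prime attributes: {Building, CourseID, Office, Semester, StudentID}.
The left-hand side of every FD is a superkey, so BCNF is satisfied.

BCNF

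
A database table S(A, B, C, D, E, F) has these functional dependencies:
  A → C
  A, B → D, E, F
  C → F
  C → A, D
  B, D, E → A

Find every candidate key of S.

{A, B}, {B, C}, {B, D, E}

Attributes never on any right-hand side: {B} — every candidate key must contain it.
{A, B}⁺ = {A, B, C, D, E, F} — all of the relation — so {A, B} is a candidate key.
{B, C}⁺ = {A, B, C, D, E, F} — all of the relation — so {B, C} is a candidate key.
{B, D, E}⁺ = {A, B, C, D, E, F} — all of the relation — so {B, D, E} is a candidate key.
These are minimal and exhaustive — every other superkey contains one of them.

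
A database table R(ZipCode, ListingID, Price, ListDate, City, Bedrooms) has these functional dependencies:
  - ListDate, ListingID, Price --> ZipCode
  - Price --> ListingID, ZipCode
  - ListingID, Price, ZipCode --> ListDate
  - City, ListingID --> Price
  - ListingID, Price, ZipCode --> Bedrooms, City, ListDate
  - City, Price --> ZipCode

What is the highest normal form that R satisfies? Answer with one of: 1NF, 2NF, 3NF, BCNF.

Candidate keys: {City, ListingID}, {Price}. Prime attributes: {City, ListingID, Price}.
Every FD has a superkey on the left, so the relation is in BCNF.

BCNF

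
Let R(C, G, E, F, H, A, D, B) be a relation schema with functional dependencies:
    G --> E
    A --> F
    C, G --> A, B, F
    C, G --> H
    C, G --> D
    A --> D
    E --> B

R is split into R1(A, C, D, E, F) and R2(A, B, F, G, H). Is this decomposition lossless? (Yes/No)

R1 ∩ R2 = {A, F}; its closure under F is {A, D, F}.
The closure covers neither R1 nor R2 entirely; the join is not lossless.

No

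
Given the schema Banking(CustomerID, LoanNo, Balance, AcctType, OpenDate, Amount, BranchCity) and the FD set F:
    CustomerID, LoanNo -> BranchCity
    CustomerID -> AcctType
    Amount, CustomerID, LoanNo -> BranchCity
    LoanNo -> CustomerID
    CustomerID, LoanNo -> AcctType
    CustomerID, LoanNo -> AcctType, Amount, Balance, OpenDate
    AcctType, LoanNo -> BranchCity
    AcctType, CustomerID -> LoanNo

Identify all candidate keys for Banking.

{CustomerID} is a candidate key since {CustomerID}⁺ = {AcctType, Amount, Balance, BranchCity, CustomerID, LoanNo, OpenDate} covers every attribute.
{LoanNo} is a candidate key since {LoanNo}⁺ = {AcctType, Amount, Balance, BranchCity, CustomerID, LoanNo, OpenDate} covers every attribute.
No proper subset of any of these is a key, and no other minimal superkey exists.

{CustomerID}, {LoanNo}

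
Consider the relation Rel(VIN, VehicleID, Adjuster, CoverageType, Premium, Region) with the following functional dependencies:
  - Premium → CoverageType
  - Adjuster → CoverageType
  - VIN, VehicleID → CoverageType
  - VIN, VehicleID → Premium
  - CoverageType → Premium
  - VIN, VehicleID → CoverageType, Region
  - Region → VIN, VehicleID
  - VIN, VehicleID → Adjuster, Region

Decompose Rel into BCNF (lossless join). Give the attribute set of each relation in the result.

{Adjuster, Premium}; {Adjuster, Region, VIN, VehicleID}; {CoverageType, Premium}

Candidate keys of the original relation: {Region}, {VIN, VehicleID}.
In {Adjuster, CoverageType, Premium, Region, VIN, VehicleID}, {Premium} is not a superkey ({Premium}⁺ restricted to this set is {CoverageType, Premium}), so split on Premium → CoverageType into {CoverageType, Premium} and {Adjuster, Premium, Region, VIN, VehicleID}.
{CoverageType, Premium} has no BCNF violation.
In {Adjuster, Premium, Region, VIN, VehicleID}, {Adjuster} is not a superkey ({Adjuster}⁺ restricted to this set is {Adjuster, Premium}), so split on Adjuster → Premium into {Adjuster, Premium} and {Adjuster, Region, VIN, VehicleID}.
{Adjuster, Premium} has no BCNF violation.
{Adjuster, Region, VIN, VehicleID} has no BCNF violation.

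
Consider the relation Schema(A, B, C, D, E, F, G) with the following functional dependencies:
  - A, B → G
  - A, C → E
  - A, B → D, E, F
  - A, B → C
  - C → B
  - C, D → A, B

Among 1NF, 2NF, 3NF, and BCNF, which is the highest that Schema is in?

Candidate keys: {A, B}, {A, C}, {C, D}. Prime attributes: {A, B, C, D}.
For C → B we have {C}⁺ = {B, C}; {C} is not a superkey, so BCNF fails.
Since {B} ⊆ prime attributes and every other non-superkey FD also has a prime right side, the schema is in 3NF.

3NF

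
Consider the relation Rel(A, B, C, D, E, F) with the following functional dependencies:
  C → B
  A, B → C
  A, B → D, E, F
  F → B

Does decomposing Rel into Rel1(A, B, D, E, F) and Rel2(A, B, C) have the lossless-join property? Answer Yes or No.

Yes

Rel1 ∩ Rel2 = {A, B}; its closure under F is {A, B, C, D, E, F}.
Rel1 is contained in that closure, so Rel1 ∩ Rel2 → Rel1 holds and the join is lossless.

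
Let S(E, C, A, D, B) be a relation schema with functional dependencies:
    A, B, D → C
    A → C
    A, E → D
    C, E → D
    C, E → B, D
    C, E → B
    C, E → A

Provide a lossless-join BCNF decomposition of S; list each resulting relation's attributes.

Candidate keys of the original relation: {A, E}, {C, E}.
Within {A, B, C, D, E}: {A, B, D}⁺ ∩ {A, B, C, D, E} = {A, B, C, D}, not the whole set, so A, B, D → C violates BCNF; decompose into {A, B, C, D} and {A, B, D, E}.
Within {A, B, C, D}: {A}⁺ ∩ {A, B, C, D} = {A, C}, not the whole set, so A → C violates BCNF; decompose into {A, C} and {A, B, D}.
{A, C}: every determinant is a superkey — BCNF.
{A, B, D}: every determinant is a superkey — BCNF.
{A, B, D, E}: every determinant is a superkey — BCNF.

{A, B, D, E}; {A, C}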